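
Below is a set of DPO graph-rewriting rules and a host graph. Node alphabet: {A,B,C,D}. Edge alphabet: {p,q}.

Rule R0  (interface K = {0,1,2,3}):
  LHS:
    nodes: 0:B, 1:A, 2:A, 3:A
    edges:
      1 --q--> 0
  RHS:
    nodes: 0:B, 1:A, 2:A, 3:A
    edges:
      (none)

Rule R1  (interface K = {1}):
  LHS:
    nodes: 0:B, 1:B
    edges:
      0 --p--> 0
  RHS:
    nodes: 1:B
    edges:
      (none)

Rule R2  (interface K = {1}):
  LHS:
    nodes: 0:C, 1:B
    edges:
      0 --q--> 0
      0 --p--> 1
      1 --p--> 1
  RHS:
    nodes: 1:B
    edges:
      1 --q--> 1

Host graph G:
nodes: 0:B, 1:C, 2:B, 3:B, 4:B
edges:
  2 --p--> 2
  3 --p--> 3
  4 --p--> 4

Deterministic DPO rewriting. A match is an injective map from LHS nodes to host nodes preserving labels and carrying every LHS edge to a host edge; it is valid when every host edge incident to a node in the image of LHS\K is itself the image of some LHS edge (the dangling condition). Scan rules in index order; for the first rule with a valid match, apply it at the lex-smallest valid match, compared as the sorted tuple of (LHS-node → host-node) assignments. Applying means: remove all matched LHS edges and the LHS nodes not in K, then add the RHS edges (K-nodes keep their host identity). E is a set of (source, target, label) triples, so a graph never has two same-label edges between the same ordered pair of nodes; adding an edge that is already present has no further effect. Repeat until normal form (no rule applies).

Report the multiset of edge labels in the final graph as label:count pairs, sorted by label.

initial: |V|=5 |E|=3  E = 2-p->2 3-p->3 4-p->4
step 1: apply R1 at {0↦2, 1↦0}  → |V|=4 |E|=2  E = 3-p->3 4-p->4
step 2: apply R1 at {0↦3, 1↦0}  → |V|=3 |E|=1  E = 4-p->4
step 3: apply R1 at {0↦4, 1↦0}  → |V|=2 |E|=0  E = ∅
final graph: no rule applies after step 3
NF edges: []

Answer: (no edges)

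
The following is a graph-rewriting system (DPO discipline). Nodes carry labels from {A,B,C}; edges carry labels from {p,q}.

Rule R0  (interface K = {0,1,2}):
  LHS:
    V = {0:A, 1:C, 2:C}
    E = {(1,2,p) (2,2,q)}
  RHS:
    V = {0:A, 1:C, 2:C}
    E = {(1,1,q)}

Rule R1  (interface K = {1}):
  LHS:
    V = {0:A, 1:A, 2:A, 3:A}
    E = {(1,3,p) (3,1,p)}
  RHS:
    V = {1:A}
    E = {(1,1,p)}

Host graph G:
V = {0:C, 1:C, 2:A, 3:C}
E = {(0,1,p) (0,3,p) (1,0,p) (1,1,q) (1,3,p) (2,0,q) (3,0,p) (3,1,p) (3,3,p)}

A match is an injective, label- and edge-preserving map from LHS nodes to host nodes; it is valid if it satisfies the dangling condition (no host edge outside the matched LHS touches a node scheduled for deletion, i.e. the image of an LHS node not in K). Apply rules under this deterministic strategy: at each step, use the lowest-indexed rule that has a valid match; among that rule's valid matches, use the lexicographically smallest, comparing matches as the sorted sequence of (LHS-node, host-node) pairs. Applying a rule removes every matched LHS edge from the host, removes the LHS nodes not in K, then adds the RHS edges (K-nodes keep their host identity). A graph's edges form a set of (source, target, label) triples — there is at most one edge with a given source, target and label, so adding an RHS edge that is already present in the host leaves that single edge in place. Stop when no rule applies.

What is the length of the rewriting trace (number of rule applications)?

Answer: 6

Derivation:
start.  V:4 E:9  edges: 0-p->1 0-p->3 1-p->0 1-q->1 1-p->3 2-q->0 3-p->0 3-p->1 3-p->3
1. fire R0 via {0↦2, 1↦0, 2↦1}  →  V:4 E:8  edges: 0-q->0 0-p->3 1-p->0 1-p->3 2-q->0 3-p->0 3-p->1 3-p->3
2. fire R0 via {0↦2, 1↦1, 2↦0}  →  V:4 E:7  edges: 0-p->3 1-q->1 1-p->3 2-q->0 3-p->0 3-p->1 3-p->3
3. fire R0 via {0↦2, 1↦3, 2↦1}  →  V:4 E:6  edges: 0-p->3 1-p->3 2-q->0 3-p->0 3-p->3 3-q->3
4. fire R0 via {0↦2, 1↦0, 2↦3}  →  V:4 E:5  edges: 0-q->0 1-p->3 2-q->0 3-p->0 3-p->3
5. fire R0 via {0↦2, 1↦3, 2↦0}  →  V:4 E:4  edges: 1-p->3 2-q->0 3-p->3 3-q->3
6. fire R0 via {0↦2, 1↦1, 2↦3}  →  V:4 E:3  edges: 1-q->1 2-q->0 3-p->3
halt: no rule applies after step 6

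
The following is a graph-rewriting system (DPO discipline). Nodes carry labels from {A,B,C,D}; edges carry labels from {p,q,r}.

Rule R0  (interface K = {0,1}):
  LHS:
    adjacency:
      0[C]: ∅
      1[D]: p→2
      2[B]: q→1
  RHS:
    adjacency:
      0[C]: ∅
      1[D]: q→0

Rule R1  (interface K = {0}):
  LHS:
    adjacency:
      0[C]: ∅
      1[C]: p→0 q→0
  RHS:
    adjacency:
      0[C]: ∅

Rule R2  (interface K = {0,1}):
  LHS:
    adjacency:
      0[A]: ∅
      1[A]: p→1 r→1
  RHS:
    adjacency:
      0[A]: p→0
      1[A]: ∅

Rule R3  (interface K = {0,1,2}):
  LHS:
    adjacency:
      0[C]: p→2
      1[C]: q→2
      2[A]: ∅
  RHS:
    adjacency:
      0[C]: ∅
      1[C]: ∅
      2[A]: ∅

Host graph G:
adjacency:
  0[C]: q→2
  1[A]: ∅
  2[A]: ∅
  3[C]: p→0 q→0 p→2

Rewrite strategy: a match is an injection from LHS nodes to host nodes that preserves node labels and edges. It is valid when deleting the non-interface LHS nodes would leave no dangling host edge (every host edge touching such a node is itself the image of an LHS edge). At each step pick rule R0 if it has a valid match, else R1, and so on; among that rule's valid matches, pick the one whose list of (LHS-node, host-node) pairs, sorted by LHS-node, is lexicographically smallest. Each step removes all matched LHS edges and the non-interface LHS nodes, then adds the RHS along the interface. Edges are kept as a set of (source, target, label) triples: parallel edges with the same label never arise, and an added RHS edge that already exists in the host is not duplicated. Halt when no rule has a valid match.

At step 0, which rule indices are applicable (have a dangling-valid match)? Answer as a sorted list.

R0: no valid match — LHS pattern not found
R1: no valid match — 1 raw match, all fail dangling condition
R2: no valid match — LHS pattern not found
R3: 1 valid match — {0↦3, 1↦0, 2↦2}

Answer: [R3]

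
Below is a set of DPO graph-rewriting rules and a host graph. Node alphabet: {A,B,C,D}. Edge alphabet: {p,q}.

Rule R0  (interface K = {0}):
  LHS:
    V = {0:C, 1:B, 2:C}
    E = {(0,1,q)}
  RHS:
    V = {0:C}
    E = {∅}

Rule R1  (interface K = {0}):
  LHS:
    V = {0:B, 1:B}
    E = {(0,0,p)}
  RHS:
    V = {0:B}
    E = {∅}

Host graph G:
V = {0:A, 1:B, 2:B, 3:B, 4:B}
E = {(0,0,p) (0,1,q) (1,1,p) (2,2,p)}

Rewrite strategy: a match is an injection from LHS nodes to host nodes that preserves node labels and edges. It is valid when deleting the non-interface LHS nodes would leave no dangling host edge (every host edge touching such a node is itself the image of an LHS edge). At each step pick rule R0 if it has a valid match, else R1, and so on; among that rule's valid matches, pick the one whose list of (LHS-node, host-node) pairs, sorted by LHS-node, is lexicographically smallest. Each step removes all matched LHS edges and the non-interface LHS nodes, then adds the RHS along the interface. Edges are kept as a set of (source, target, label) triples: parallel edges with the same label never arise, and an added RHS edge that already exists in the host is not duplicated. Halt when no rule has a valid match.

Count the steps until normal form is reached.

Answer: 2

Steps:
[0] host  ⇒  5 nodes, 4 edges  {0-p->0 0-q->1 1-p->1 2-p->2}
[1] R1 @ {0↦1, 1↦3}  ⇒  4 nodes, 3 edges  {0-p->0 0-q->1 2-p->2}
[2] R1 @ {0↦2, 1↦4}  ⇒  3 nodes, 2 edges  {0-p->0 0-q->1}
final graph: no rule applies after step 2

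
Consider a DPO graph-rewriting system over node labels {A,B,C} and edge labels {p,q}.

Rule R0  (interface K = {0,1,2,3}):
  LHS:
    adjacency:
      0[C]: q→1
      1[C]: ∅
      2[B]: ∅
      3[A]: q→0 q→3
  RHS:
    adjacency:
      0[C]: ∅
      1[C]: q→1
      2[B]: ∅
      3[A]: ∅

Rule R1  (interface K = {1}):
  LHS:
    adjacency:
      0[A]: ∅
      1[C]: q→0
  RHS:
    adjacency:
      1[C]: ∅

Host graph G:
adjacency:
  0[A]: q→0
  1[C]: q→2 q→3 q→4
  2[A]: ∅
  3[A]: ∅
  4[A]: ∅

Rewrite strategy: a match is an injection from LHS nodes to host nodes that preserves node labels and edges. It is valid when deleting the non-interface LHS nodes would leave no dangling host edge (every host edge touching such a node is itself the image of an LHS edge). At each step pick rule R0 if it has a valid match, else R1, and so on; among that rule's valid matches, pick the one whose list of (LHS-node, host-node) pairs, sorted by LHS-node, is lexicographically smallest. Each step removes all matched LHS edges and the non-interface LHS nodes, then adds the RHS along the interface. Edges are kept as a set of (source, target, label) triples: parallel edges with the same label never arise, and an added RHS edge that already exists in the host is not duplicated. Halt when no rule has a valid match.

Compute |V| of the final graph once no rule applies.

Answer: 2

Rewrite trace:
initial: |V|=5 |E|=4  E = 0-q->0 1-q->2 1-q->3 1-q->4
step 1: apply R1 at {0↦2, 1↦1}  → |V|=4 |E|=3  E = 0-q->0 1-q->3 1-q->4
step 2: apply R1 at {0↦3, 1↦1}  → |V|=3 |E|=2  E = 0-q->0 1-q->4
step 3: apply R1 at {0↦4, 1↦1}  → |V|=2 |E|=1  E = 0-q->0
final graph: no rule applies after step 3
NF nodes: {0:A, 1:C}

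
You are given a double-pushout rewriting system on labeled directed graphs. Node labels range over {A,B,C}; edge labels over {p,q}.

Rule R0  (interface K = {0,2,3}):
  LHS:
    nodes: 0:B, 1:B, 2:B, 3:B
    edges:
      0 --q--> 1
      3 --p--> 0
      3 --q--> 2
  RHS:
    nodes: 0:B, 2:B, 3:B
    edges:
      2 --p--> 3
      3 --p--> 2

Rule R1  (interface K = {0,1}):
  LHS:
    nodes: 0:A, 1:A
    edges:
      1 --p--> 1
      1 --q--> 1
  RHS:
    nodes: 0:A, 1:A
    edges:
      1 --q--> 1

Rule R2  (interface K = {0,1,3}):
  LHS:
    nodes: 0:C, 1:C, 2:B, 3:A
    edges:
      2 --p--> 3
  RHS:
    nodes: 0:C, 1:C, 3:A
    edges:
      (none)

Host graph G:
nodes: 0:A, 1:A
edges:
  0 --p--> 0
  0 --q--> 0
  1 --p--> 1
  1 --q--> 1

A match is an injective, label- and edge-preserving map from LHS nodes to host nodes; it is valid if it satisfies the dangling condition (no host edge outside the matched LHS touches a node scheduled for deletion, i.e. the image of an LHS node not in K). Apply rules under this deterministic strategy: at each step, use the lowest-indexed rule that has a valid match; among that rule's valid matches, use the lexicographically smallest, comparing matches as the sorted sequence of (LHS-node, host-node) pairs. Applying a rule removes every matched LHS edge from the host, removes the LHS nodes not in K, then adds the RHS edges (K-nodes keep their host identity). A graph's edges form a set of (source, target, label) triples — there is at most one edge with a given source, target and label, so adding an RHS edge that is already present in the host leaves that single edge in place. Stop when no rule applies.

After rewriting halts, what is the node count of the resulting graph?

Answer: 2

Steps:
[0] host  ⇒  2 nodes, 4 edges  {0-p->0 0-q->0 1-p->1 1-q->1}
[1] R1 @ {0↦0, 1↦1}  ⇒  2 nodes, 3 edges  {0-p->0 0-q->0 1-q->1}
[2] R1 @ {0↦1, 1↦0}  ⇒  2 nodes, 2 edges  {0-q->0 1-q->1}
halt: no rule applies after step 2
NF nodes: {0:A, 1:A}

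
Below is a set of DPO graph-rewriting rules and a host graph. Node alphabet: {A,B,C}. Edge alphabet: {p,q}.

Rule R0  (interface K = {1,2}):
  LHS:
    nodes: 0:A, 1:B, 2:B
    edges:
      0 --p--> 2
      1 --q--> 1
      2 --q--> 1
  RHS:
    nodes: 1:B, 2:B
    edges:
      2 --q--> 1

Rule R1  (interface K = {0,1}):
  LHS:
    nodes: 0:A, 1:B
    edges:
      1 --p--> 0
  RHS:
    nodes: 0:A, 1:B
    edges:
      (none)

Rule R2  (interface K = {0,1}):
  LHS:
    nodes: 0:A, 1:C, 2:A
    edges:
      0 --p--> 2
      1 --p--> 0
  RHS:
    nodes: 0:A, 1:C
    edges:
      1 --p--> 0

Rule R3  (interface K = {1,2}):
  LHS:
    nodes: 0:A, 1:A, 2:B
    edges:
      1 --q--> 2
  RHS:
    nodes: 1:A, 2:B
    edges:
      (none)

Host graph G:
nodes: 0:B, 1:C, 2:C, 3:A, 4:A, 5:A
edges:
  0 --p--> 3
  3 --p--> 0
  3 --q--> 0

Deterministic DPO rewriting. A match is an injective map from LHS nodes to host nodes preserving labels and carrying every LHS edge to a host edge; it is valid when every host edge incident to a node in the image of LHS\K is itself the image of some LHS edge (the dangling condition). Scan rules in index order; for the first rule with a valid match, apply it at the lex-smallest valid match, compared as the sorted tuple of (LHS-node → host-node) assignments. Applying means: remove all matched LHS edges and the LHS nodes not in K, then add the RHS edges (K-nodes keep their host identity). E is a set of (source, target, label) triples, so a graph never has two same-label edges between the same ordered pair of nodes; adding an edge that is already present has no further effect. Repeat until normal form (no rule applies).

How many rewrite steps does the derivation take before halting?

Answer: 2

Steps:
start.  V:6 E:3  edges: 0-p->3 3-p->0 3-q->0
1. fire R1 via {0↦3, 1↦0}  →  V:6 E:2  edges: 3-p->0 3-q->0
2. fire R3 via {0↦4, 1↦3, 2↦0}  →  V:5 E:1  edges: 3-p->0
normal form: no rule applies after step 2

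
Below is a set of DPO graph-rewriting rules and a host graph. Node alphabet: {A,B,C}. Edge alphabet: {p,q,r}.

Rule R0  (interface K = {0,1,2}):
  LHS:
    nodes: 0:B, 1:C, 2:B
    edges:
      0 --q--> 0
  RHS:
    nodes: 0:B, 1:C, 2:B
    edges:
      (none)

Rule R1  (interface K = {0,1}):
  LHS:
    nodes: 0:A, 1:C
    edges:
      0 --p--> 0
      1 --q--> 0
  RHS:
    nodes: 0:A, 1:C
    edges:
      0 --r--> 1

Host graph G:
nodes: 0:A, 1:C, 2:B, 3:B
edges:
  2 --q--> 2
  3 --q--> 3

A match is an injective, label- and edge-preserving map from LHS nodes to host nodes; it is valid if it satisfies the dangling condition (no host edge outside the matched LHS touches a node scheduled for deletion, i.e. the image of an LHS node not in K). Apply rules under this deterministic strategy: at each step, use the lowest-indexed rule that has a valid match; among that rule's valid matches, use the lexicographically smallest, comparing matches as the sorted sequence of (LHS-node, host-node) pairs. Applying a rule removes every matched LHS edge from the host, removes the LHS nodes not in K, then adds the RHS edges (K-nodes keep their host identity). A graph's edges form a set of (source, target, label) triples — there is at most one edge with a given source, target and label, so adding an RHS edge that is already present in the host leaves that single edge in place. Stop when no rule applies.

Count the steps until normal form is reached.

start.  V:4 E:2  edges: 2-q->2 3-q->3
1. fire R0 via {0↦2, 1↦1, 2↦3}  →  V:4 E:1  edges: 3-q->3
2. fire R0 via {0↦3, 1↦1, 2↦2}  →  V:4 E:0  edges: ∅
normal form: no rule applies after step 2

Answer: 2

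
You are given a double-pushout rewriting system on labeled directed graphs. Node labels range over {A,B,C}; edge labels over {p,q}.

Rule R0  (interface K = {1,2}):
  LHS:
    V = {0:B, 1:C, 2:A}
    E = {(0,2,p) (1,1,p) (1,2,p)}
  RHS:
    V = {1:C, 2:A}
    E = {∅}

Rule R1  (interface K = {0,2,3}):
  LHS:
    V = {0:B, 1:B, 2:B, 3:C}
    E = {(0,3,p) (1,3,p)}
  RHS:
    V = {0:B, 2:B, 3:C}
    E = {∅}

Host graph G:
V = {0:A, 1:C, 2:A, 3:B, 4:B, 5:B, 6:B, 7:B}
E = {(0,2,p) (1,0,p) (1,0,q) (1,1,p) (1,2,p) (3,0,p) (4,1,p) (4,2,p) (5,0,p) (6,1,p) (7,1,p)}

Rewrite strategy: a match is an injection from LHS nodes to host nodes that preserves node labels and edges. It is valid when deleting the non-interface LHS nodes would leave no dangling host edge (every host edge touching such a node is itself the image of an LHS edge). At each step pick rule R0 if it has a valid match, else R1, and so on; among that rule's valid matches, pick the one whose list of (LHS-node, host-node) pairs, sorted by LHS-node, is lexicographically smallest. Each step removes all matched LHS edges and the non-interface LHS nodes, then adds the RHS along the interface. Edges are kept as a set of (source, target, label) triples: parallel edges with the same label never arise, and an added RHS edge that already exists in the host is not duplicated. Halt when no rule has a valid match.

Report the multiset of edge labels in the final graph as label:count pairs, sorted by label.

Answer: p:5 q:1

Rewrite trace:
[0] host  ⇒  8 nodes, 11 edges  {0-p->2 1-p->0 1-q->0 1-p->1 1-p->2 3-p->0 4-p->1 4-p->2 5-p->0 6-p->1 7-p->1}
[1] R0 @ {0↦3, 1↦1, 2↦0}  ⇒  7 nodes, 8 edges  {0-p->2 1-q->0 1-p->2 4-p->1 4-p->2 5-p->0 6-p->1 7-p->1}
[2] R1 @ {0↦4, 1↦6, 2↦5, 3↦1}  ⇒  6 nodes, 6 edges  {0-p->2 1-q->0 1-p->2 4-p->2 5-p->0 7-p->1}
halt: no rule applies after step 2
NF edges: [(0, 2, 'p'), (1, 0, 'q'), (1, 2, 'p'), (4, 2, 'p'), (5, 0, 'p'), (7, 1, 'p')]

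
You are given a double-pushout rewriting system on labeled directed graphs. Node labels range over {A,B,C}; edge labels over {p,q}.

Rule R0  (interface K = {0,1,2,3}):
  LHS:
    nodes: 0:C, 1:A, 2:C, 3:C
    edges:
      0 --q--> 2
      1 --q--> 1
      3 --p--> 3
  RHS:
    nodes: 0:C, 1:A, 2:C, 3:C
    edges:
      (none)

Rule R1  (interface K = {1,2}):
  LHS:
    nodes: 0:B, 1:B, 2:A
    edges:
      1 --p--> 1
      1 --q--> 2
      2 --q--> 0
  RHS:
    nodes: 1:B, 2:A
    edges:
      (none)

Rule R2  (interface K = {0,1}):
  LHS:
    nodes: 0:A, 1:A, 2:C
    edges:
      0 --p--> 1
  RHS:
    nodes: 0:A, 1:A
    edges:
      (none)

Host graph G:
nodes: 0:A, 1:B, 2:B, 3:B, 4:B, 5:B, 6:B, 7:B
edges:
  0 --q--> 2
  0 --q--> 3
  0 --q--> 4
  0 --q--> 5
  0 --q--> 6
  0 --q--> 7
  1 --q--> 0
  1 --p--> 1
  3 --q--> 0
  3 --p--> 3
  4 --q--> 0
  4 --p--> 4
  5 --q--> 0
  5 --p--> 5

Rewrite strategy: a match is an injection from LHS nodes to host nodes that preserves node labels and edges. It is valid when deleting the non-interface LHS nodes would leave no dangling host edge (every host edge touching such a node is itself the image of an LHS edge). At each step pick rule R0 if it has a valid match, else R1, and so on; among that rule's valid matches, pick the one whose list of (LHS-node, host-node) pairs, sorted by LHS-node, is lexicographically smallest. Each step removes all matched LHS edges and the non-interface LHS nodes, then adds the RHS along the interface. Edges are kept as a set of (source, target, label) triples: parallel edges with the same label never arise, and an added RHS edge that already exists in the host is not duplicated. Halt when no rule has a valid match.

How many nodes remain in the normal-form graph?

Answer: 4

Derivation:
[0] host  ⇒  8 nodes, 14 edges  {0-q->2 0-q->3 0-q->4 0-q->5 0-q->6 0-q->7 1-q->0 1-p->1 3-q->0 3-p->3 4-q->0 4-p->4 5-q->0 5-p->5}
[1] R1 @ {0↦2, 1↦1, 2↦0}  ⇒  7 nodes, 11 edges  {0-q->3 0-q->4 0-q->5 0-q->6 0-q->7 3-q->0 3-p->3 4-q->0 4-p->4 5-q->0 5-p->5}
[2] R1 @ {0↦6, 1↦3, 2↦0}  ⇒  6 nodes, 8 edges  {0-q->3 0-q->4 0-q->5 0-q->7 4-q->0 4-p->4 5-q->0 5-p->5}
[3] R1 @ {0↦3, 1↦4, 2↦0}  ⇒  5 nodes, 5 edges  {0-q->4 0-q->5 0-q->7 5-q->0 5-p->5}
[4] R1 @ {0↦4, 1↦5, 2↦0}  ⇒  4 nodes, 2 edges  {0-q->5 0-q->7}
normal form: no rule applies after step 4
NF nodes: {0:A, 1:B, 5:B, 7:B}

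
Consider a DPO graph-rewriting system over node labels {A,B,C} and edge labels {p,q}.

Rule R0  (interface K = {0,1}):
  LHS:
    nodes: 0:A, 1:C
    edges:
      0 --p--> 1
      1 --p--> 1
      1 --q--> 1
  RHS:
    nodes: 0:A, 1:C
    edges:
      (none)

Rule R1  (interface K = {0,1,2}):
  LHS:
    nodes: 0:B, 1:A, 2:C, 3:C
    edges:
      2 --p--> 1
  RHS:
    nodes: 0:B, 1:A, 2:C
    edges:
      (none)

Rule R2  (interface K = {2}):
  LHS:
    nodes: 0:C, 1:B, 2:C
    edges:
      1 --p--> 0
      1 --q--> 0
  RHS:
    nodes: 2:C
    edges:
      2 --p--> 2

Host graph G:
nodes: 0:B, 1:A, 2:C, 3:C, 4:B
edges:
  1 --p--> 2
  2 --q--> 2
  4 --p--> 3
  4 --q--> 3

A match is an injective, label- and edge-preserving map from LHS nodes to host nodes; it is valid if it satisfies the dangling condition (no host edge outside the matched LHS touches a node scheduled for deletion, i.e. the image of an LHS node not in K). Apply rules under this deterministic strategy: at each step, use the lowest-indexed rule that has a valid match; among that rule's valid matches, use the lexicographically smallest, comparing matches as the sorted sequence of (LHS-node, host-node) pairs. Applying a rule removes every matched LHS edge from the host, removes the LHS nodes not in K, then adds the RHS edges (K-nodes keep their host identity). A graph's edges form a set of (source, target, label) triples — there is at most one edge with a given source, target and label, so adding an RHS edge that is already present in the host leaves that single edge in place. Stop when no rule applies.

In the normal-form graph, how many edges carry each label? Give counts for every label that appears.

[0] host  ⇒  5 nodes, 4 edges  {1-p->2 2-q->2 4-p->3 4-q->3}
[1] R2 @ {0↦3, 1↦4, 2↦2}  ⇒  3 nodes, 3 edges  {1-p->2 2-p->2 2-q->2}
[2] R0 @ {0↦1, 1↦2}  ⇒  3 nodes, 0 edges  {∅}
final graph: no rule applies after step 2
NF edges: []

Answer: (no edges)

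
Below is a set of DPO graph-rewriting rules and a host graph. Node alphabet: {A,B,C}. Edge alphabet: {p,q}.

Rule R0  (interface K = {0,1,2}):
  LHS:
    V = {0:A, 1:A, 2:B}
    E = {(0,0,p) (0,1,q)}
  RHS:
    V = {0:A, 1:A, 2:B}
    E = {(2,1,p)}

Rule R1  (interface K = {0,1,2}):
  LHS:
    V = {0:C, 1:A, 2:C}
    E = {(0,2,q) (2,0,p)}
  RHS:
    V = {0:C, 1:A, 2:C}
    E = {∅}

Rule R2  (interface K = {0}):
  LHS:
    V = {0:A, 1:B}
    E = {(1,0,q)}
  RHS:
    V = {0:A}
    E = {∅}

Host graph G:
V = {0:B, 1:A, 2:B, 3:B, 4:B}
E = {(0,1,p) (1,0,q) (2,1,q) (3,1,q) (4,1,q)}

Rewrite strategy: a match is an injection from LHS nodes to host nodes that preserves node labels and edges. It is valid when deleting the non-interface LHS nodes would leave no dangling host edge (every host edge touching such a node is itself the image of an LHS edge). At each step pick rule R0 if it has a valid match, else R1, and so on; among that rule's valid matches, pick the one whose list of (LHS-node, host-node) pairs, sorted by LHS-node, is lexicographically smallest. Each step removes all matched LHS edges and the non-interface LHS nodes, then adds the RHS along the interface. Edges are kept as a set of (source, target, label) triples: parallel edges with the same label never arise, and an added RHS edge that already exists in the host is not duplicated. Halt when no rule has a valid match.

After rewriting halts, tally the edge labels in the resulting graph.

start.  V:5 E:5  edges: 0-p->1 1-q->0 2-q->1 3-q->1 4-q->1
1. fire R2 via {0↦1, 1↦2}  →  V:4 E:4  edges: 0-p->1 1-q->0 3-q->1 4-q->1
2. fire R2 via {0↦1, 1↦3}  →  V:3 E:3  edges: 0-p->1 1-q->0 4-q->1
3. fire R2 via {0↦1, 1↦4}  →  V:2 E:2  edges: 0-p->1 1-q->0
normal form: no rule applies after step 3
NF edges: [(0, 1, 'p'), (1, 0, 'q')]

Answer: p:1 q:1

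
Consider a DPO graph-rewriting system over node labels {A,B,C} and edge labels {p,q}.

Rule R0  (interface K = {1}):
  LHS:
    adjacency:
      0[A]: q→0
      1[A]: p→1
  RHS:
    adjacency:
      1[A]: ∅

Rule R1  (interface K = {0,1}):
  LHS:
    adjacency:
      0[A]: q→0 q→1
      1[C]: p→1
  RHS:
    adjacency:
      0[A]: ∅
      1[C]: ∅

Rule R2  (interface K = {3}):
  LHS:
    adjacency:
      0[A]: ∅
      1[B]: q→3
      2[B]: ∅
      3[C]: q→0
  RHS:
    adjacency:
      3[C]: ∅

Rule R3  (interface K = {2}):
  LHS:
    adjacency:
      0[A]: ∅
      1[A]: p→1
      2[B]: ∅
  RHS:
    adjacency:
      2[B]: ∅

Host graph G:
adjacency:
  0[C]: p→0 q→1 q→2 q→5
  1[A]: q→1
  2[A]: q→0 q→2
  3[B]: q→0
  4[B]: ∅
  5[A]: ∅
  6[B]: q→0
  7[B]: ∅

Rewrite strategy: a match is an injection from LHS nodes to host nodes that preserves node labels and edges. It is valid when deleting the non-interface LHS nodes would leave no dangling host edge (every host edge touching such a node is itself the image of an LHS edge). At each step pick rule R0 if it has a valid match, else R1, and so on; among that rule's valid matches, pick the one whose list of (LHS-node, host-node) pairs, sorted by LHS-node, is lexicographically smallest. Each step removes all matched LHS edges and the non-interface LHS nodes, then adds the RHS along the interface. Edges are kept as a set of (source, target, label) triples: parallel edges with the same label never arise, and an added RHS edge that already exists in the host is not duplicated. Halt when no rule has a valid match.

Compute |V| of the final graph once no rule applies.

Answer: 2

Derivation:
start.  V:8 E:9  edges: 0-p->0 0-q->1 0-q->2 0-q->5 1-q->1 2-q->0 2-q->2 3-q->0 6-q->0
1. fire R1 via {0↦2, 1↦0}  →  V:8 E:6  edges: 0-q->1 0-q->2 0-q->5 1-q->1 3-q->0 6-q->0
2. fire R2 via {0↦2, 1↦3, 2↦4, 3↦0}  →  V:5 E:4  edges: 0-q->1 0-q->5 1-q->1 6-q->0
3. fire R2 via {0↦5, 1↦6, 2↦7, 3↦0}  →  V:2 E:2  edges: 0-q->1 1-q->1
final graph: no rule applies after step 3
NF nodes: {0:C, 1:A}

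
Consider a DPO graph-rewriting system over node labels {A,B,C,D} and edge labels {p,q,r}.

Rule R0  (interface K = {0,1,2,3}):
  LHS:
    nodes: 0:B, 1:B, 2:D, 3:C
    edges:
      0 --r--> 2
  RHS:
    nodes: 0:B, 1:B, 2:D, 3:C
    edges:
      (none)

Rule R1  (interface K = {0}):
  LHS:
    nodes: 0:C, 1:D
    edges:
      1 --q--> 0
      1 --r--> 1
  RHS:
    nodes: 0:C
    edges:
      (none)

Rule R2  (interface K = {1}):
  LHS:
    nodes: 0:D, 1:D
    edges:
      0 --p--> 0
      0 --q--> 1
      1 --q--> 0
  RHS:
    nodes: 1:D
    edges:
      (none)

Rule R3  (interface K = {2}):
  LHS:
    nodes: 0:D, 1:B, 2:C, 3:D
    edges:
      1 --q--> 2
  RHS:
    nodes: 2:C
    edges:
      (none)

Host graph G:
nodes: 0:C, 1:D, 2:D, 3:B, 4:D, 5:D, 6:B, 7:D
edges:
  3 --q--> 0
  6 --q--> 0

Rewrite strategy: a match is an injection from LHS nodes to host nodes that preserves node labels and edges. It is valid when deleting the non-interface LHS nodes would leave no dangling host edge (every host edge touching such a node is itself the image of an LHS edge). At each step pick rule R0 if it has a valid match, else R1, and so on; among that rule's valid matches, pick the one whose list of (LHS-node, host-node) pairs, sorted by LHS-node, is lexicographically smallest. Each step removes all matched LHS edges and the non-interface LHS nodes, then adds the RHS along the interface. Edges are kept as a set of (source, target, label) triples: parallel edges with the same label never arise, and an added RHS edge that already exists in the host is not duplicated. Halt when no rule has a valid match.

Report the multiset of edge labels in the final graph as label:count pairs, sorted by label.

Answer: (no edges)

Rewrite trace:
[0] host  ⇒  8 nodes, 2 edges  {3-q->0 6-q->0}
[1] R3 @ {0↦1, 1↦3, 2↦0, 3↦2}  ⇒  5 nodes, 1 edges  {6-q->0}
[2] R3 @ {0↦4, 1↦6, 2↦0, 3↦5}  ⇒  2 nodes, 0 edges  {∅}
halt: no rule applies after step 2
NF edges: []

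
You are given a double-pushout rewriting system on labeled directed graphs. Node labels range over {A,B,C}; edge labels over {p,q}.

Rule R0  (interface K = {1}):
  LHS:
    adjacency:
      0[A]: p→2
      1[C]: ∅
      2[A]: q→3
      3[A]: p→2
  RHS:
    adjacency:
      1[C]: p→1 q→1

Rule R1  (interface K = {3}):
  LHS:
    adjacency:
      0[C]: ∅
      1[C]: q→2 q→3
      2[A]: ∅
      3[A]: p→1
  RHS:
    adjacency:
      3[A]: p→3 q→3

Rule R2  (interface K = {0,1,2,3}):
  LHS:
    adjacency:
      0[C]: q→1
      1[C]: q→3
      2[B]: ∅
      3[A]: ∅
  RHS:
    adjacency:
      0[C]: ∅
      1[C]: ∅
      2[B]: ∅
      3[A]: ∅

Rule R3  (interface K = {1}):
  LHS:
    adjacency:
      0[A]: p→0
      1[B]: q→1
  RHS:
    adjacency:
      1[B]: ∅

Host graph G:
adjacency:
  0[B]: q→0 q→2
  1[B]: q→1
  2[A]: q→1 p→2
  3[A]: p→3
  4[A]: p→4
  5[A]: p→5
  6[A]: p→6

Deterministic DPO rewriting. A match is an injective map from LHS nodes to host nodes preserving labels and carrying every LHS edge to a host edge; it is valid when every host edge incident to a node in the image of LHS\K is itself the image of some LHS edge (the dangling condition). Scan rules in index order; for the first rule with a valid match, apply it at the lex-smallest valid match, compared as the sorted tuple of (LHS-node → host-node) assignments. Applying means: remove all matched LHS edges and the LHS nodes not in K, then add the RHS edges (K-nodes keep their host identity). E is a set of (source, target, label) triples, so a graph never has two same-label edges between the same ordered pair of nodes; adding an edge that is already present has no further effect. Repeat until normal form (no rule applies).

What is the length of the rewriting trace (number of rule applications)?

[0] host  ⇒  7 nodes, 9 edges  {0-q->0 0-q->2 1-q->1 2-q->1 2-p->2 3-p->3 4-p->4 5-p->5 6-p->6}
[1] R3 @ {0↦3, 1↦0}  ⇒  6 nodes, 7 edges  {0-q->2 1-q->1 2-q->1 2-p->2 4-p->4 5-p->5 6-p->6}
[2] R3 @ {0↦4, 1↦1}  ⇒  5 nodes, 5 edges  {0-q->2 2-q->1 2-p->2 5-p->5 6-p->6}
final graph: no rule applies after step 2

Answer: 2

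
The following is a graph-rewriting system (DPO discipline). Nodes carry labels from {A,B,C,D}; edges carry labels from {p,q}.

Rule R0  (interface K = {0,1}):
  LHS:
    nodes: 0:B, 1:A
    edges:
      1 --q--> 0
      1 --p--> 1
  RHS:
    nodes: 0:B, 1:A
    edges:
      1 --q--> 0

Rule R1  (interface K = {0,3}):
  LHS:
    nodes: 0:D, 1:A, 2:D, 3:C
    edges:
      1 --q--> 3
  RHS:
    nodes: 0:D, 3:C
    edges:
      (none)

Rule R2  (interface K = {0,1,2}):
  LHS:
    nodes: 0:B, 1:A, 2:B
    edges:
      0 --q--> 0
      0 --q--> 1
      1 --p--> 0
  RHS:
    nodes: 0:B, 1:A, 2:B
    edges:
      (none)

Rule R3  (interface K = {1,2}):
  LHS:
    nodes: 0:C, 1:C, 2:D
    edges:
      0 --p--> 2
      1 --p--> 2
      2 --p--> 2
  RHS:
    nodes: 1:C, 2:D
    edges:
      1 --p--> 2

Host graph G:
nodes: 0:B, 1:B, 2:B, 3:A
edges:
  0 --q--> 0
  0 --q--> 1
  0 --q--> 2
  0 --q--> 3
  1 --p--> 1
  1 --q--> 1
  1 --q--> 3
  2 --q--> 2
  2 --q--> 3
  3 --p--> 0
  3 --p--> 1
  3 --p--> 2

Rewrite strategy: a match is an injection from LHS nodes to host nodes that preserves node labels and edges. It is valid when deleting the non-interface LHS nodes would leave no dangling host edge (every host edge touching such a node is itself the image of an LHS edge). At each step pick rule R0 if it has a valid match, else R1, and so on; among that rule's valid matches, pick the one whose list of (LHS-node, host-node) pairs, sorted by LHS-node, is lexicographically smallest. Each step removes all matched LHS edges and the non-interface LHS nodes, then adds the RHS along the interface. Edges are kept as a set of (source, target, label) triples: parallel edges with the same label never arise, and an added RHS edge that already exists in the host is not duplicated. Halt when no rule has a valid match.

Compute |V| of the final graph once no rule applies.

Answer: 4

Rewrite trace:
initial: |V|=4 |E|=12  E = 0-q->0 0-q->1 0-q->2 0-q->3 1-p->1 1-q->1 1-q->3 2-q->2 2-q->3 3-p->0 3-p->1 3-p->2
step 1: apply R2 at {0↦0, 1↦3, 2↦1}  → |V|=4 |E|=9  E = 0-q->1 0-q->2 1-p->1 1-q->1 1-q->3 2-q->2 2-q->3 3-p->1 3-p->2
step 2: apply R2 at {0↦1, 1↦3, 2↦0}  → |V|=4 |E|=6  E = 0-q->1 0-q->2 1-p->1 2-q->2 2-q->3 3-p->2
step 3: apply R2 at {0↦2, 1↦3, 2↦0}  → |V|=4 |E|=3  E = 0-q->1 0-q->2 1-p->1
normal form: no rule applies after step 3
NF nodes: {0:B, 1:B, 2:B, 3:A}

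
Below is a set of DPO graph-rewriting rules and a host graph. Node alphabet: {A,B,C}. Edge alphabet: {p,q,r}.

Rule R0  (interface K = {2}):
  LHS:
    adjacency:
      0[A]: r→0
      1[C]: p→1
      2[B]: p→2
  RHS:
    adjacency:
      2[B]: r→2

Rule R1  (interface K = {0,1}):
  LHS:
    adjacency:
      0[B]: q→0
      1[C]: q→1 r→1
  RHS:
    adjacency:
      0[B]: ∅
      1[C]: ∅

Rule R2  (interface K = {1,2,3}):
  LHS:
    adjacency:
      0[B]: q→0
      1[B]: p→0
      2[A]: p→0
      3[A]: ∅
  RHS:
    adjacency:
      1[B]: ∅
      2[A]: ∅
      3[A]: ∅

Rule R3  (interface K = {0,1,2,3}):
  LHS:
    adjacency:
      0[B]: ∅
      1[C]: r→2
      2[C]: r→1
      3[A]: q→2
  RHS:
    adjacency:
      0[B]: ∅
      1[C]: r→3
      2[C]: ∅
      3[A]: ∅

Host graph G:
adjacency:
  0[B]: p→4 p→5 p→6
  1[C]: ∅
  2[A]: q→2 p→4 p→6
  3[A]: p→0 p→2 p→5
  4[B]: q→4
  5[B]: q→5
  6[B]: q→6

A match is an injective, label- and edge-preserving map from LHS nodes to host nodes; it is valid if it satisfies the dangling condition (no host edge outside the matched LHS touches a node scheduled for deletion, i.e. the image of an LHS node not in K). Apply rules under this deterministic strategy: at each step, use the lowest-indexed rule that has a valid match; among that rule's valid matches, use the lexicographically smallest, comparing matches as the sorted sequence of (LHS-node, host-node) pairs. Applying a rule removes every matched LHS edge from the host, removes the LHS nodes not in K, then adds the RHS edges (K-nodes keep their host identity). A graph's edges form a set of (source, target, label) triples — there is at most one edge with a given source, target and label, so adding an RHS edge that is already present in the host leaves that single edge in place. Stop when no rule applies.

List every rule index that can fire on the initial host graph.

Answer: [R2]

Derivation:
R0: no valid match — LHS pattern not found
R1: no valid match — LHS pattern not found
R2: 3 valid matches — {0↦4, 1↦0, 2↦2, 3↦3}, {0↦5, 1↦0, 2↦3, 3↦2}, {0↦6, 1↦0, 2↦2, 3↦3}
R3: no valid match — LHS pattern not found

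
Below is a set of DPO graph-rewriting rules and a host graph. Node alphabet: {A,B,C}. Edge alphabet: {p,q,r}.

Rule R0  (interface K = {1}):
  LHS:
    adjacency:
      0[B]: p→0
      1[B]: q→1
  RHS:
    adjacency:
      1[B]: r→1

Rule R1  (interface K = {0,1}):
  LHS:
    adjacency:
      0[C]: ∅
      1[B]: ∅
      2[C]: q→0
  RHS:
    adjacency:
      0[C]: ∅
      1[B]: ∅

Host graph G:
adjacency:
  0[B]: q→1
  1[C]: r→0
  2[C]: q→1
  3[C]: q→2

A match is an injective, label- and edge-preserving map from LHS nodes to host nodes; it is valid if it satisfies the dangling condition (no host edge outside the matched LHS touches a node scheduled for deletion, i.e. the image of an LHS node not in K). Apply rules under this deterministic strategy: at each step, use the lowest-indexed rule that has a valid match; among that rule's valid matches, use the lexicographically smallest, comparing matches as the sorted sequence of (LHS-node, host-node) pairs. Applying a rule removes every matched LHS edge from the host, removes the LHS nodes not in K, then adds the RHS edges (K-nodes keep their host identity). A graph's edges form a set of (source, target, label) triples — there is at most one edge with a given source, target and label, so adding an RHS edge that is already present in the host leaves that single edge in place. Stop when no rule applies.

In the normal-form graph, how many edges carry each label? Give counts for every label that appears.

Answer: q:1 r:1

Derivation:
start.  V:4 E:4  edges: 0-q->1 1-r->0 2-q->1 3-q->2
1. fire R1 via {0↦2, 1↦0, 2↦3}  →  V:3 E:3  edges: 0-q->1 1-r->0 2-q->1
2. fire R1 via {0↦1, 1↦0, 2↦2}  →  V:2 E:2  edges: 0-q->1 1-r->0
halt: no rule applies after step 2
NF edges: [(0, 1, 'q'), (1, 0, 'r')]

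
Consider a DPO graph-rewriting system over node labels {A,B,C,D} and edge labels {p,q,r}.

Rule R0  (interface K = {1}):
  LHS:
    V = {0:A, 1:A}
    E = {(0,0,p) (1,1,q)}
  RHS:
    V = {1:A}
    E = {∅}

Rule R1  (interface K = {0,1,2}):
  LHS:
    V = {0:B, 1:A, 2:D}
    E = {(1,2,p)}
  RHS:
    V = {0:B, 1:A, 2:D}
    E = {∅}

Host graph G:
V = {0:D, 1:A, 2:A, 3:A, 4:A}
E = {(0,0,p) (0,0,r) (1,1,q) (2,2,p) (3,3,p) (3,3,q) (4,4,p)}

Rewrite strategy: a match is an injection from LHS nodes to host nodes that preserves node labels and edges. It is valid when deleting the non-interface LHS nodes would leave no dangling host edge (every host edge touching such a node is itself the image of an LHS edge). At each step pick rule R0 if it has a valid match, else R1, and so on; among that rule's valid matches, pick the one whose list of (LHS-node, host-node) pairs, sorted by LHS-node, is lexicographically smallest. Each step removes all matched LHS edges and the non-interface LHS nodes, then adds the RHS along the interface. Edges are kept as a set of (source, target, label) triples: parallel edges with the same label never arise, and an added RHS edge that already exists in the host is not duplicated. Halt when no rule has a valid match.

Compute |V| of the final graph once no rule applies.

Answer: 3

Derivation:
[0] host  ⇒  5 nodes, 7 edges  {0-p->0 0-r->0 1-q->1 2-p->2 3-p->3 3-q->3 4-p->4}
[1] R0 @ {0↦2, 1↦1}  ⇒  4 nodes, 5 edges  {0-p->0 0-r->0 3-p->3 3-q->3 4-p->4}
[2] R0 @ {0↦4, 1↦3}  ⇒  3 nodes, 3 edges  {0-p->0 0-r->0 3-p->3}
halt: no rule applies after step 2
NF nodes: {0:D, 1:A, 3:A}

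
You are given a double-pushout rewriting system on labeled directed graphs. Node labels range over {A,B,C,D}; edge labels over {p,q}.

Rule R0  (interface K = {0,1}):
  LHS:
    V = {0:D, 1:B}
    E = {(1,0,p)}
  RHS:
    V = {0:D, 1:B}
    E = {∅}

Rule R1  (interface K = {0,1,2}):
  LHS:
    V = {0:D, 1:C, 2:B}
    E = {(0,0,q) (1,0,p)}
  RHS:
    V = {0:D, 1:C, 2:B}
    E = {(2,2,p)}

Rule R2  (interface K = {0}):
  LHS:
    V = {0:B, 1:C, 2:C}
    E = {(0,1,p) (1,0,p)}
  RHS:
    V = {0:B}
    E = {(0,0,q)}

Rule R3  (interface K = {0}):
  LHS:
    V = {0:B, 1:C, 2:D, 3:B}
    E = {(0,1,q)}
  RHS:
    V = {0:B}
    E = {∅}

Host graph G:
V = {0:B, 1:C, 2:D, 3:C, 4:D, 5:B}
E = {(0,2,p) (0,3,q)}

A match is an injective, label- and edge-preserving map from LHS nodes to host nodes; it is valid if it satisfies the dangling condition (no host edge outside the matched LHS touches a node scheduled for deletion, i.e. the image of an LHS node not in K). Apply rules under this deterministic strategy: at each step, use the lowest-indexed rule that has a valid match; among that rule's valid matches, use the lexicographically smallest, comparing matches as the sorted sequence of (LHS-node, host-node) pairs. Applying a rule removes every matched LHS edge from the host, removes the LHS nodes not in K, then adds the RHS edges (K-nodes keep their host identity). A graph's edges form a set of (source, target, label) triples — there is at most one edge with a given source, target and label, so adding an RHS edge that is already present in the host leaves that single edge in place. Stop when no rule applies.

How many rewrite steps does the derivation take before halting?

Answer: 2

Rewrite trace:
[0] host  ⇒  6 nodes, 2 edges  {0-p->2 0-q->3}
[1] R0 @ {0↦2, 1↦0}  ⇒  6 nodes, 1 edges  {0-q->3}
[2] R3 @ {0↦0, 1↦3, 2↦2, 3↦5}  ⇒  3 nodes, 0 edges  {∅}
halt: no rule applies after step 2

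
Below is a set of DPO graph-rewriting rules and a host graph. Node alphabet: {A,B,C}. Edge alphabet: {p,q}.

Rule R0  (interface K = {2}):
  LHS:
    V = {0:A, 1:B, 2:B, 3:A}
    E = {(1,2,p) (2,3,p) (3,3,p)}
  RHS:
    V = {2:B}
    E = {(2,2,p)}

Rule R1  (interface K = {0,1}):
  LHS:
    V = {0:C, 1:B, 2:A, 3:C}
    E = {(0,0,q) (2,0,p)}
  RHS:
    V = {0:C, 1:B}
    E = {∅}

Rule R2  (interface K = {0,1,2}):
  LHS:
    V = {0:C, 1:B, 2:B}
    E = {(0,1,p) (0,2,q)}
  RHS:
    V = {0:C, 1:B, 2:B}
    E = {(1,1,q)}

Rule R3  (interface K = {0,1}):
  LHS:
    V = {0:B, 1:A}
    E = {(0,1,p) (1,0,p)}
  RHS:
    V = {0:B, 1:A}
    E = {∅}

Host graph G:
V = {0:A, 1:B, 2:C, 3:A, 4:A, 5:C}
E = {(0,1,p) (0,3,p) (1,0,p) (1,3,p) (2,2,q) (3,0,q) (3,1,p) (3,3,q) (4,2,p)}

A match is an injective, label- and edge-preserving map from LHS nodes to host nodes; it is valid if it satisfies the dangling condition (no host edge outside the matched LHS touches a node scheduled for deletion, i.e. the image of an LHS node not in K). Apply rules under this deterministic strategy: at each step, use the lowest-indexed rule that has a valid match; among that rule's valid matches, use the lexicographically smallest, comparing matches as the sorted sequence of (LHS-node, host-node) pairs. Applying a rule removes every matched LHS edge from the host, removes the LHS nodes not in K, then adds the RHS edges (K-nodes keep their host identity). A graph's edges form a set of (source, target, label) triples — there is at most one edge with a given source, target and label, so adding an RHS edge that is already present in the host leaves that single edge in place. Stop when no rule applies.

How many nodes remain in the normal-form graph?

start.  V:6 E:9  edges: 0-p->1 0-p->3 1-p->0 1-p->3 2-q->2 3-q->0 3-p->1 3-q->3 4-p->2
1. fire R1 via {0↦2, 1↦1, 2↦4, 3↦5}  →  V:4 E:7  edges: 0-p->1 0-p->3 1-p->0 1-p->3 3-q->0 3-p->1 3-q->3
2. fire R3 via {0↦1, 1↦0}  →  V:4 E:5  edges: 0-p->3 1-p->3 3-q->0 3-p->1 3-q->3
3. fire R3 via {0↦1, 1↦3}  →  V:4 E:3  edges: 0-p->3 3-q->0 3-q->3
halt: no rule applies after step 3
NF nodes: {0:A, 1:B, 2:C, 3:A}

Answer: 4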